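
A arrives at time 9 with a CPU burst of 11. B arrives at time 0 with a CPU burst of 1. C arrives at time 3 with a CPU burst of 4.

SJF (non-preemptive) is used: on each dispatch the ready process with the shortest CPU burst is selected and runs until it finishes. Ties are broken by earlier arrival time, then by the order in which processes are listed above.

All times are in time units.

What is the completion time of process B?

Schedule: | B 0-1 | idle 1-3 | C 3-7 | idle 7-9 | A 9-20 |
Completion: A=20  B=1  C=7

1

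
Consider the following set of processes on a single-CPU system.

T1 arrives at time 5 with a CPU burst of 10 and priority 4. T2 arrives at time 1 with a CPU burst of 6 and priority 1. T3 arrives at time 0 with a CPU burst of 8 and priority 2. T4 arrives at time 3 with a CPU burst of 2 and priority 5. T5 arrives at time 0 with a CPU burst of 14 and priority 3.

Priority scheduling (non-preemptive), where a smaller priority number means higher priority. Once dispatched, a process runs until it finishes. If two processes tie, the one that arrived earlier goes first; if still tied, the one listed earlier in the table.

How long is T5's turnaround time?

28

Schedule: | T3 0-8 | T2 8-14 | T5 14-28 | T1 28-38 | T4 38-40 |
Completion: T1=38  T2=14  T3=8  T4=40  T5=28
Turnaround (C−A): T1=33  T2=13  T3=8  T4=37  T5=28
Turnaround(T5) = completion − arrival = 28 − 0 = 28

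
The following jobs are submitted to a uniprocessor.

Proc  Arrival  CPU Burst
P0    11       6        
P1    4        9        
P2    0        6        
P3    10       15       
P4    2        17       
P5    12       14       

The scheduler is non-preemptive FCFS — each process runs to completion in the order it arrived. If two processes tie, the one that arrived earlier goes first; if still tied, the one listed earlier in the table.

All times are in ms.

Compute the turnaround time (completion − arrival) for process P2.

6

Gantt: | P2 0-6 | P4 6-23 | P1 23-32 | P3 32-47 | P0 47-53 | P5 53-67 |
Completion: P0=53  P1=32  P2=6  P3=47  P4=23  P5=67
Turnaround (C−A): P0=42  P1=28  P2=6  P3=37  P4=21  P5=55
Turnaround(P2) = completion − arrival = 6 − 0 = 6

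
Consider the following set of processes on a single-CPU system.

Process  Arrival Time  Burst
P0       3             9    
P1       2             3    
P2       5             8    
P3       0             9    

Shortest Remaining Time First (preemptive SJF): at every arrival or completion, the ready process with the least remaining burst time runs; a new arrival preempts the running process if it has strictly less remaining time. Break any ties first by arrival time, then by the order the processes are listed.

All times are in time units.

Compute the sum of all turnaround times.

56

Gantt: | P3 0-2 | P1 2-5 | P3 5-12 | P2 12-20 | P0 20-29 |
Completion: P0=29  P1=5  P2=20  P3=12
Turnaround (C−A): P0=26  P1=3  P2=15  P3=12
Turnaround = completion − arrival: P0=26, P1=3, P2=15, P3=12
Total turnaround = 26 + 3 + 15 + 12 = 56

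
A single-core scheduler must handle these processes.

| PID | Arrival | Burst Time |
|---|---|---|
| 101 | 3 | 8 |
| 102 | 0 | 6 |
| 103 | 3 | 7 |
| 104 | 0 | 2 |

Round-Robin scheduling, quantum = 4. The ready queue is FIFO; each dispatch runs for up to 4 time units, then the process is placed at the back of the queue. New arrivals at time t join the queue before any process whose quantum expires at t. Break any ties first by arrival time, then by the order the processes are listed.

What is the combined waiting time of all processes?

36

Gantt: | 102 0-4 | 104 4-6 | 101 6-10 | 103 10-14 | 102 14-16 | 101 16-20 | 103 20-23 |
Completion: 101=20  102=16  103=23  104=6
Waiting = turnaround − burst: 101=9, 102=10, 103=13, 104=4
Total waiting = 9 + 10 + 13 + 4 = 36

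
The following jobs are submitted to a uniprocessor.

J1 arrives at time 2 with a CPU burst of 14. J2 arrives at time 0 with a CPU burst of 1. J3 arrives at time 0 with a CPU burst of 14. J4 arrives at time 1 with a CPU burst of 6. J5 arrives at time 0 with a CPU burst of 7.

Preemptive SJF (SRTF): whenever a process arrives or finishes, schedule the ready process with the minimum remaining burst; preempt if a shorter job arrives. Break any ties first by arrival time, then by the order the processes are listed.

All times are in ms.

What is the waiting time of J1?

26

Gantt: | J2 0-1 | J4 1-7 | J5 7-14 | J3 14-28 | J1 28-42 |
Completion: J1=42  J2=1  J3=28  J4=7  J5=14
Waiting(J1) = turnaround − burst = 40 − 14 = 26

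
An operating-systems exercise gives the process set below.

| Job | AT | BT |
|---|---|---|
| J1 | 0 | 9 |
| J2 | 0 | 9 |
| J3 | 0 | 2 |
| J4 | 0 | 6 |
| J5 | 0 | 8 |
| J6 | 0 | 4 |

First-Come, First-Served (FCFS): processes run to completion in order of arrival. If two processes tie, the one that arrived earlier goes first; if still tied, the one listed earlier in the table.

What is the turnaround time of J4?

26

Gantt: | J1 0-9 | J2 9-18 | J3 18-20 | J4 20-26 | J5 26-34 | J6 34-38 |
Completion: J1=9  J2=18  J3=20  J4=26  J5=34  J6=38
Turnaround(J4) = completion − arrival = 26 − 0 = 26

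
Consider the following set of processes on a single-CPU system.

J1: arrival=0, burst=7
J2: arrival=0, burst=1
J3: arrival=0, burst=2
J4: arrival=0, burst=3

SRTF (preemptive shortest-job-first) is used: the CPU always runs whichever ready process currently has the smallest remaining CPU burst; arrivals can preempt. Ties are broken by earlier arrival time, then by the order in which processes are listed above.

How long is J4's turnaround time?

Gantt: | J2 0-1 | J3 1-3 | J4 3-6 | J1 6-13 |
Completion: J1=13  J2=1  J3=3  J4=6
Turnaround(J4) = completion − arrival = 6 − 0 = 6

6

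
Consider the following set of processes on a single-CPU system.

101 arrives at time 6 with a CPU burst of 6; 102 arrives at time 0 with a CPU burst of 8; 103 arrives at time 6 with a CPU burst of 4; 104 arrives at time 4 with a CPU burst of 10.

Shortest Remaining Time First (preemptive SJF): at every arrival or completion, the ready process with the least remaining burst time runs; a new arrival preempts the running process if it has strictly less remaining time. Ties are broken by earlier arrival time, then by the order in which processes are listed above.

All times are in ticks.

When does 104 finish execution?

28

Timeline: | 102 0-8 | 103 8-12 | 101 12-18 | 104 18-28 |
Completion: 101=18  102=8  103=12  104=28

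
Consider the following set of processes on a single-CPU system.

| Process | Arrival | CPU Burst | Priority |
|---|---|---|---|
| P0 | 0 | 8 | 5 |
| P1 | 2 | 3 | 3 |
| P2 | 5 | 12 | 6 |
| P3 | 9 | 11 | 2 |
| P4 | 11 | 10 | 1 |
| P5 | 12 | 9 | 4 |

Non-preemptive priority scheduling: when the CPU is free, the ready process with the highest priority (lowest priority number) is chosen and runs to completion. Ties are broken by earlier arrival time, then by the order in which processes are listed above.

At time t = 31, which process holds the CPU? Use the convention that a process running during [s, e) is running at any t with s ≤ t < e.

Schedule: | P0 0-8 | P1 8-11 | P4 11-21 | P3 21-32 | P5 32-41 | P2 41-53 |
Completion: P0=8  P1=11  P2=53  P3=32  P4=21  P5=41
Turnaround (C−A): P0=8  P1=9  P2=48  P3=23  P4=10  P5=29

P3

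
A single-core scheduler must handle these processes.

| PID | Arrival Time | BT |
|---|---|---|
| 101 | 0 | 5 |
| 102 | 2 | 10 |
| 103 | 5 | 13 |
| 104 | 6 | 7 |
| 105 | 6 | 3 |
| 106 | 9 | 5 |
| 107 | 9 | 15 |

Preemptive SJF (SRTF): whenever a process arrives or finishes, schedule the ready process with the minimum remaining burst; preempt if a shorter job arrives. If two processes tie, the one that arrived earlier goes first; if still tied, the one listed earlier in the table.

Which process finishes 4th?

104

Timeline: | 101 0-5 | 102 5-6 | 105 6-9 | 106 9-14 | 104 14-21 | 102 21-30 | 103 30-43 | 107 43-58 |
Completion: 101=5  102=30  103=43  104=21  105=9  106=14  107=58
Turnaround (C−A): 101=5  102=28  103=38  104=15  105=3  106=5  107=49
Finish order: 101 → 105 → 106 → 104 → 102 → 103 → 107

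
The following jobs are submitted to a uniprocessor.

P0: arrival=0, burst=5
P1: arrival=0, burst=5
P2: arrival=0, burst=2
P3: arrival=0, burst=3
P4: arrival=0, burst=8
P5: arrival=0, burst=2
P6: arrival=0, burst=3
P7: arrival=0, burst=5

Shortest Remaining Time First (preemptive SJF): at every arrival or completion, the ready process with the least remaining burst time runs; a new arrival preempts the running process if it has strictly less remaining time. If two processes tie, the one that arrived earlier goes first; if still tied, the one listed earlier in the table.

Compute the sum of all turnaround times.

Timeline: | P2 0-2 | P5 2-4 | P3 4-7 | P6 7-10 | P0 10-15 | P1 15-20 | P7 20-25 | P4 25-33 |
Completion: P0=15  P1=20  P2=2  P3=7  P4=33  P5=4  P6=10  P7=25
Turnaround (C−A): P0=15  P1=20  P2=2  P3=7  P4=33  P5=4  P6=10  P7=25
Turnaround = completion − arrival: P0=15, P1=20, P2=2, P3=7, P4=33, P5=4, P6=10, P7=25
Total turnaround = 15 + 20 + 2 + 7 + 33 + 4 + 10 + 25 = 116

116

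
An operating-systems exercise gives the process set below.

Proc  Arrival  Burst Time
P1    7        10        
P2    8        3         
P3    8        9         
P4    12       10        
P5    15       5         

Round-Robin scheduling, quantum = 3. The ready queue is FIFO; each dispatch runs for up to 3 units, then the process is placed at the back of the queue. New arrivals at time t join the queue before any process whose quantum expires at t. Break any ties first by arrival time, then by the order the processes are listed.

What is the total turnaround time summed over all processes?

122

Timeline: | idle 0-7 | P1 7-10 | P2 10-13 | P3 13-16 | P1 16-19 | P4 19-22 | P5 22-25 | P3 25-28 | P1 28-31 | P4 31-34 | P5 34-36 | P3 36-39 | P1 39-40 | P4 40-44 |
Completion: P1=40  P2=13  P3=39  P4=44  P5=36
Turnaround (C−A): P1=33  P2=5  P3=31  P4=32  P5=21
Turnaround = completion − arrival: P1=33, P2=5, P3=31, P4=32, P5=21
Total turnaround = 33 + 5 + 31 + 32 + 21 = 122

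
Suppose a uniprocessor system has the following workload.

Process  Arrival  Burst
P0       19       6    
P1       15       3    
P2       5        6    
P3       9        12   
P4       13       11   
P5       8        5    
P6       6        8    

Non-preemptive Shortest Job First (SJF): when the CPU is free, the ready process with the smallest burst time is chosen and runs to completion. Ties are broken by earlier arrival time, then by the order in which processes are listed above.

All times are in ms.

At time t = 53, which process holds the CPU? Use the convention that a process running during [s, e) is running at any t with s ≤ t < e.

P3

Gantt: | idle 0-5 | P2 5-11 | P5 11-16 | P1 16-19 | P0 19-25 | P6 25-33 | P4 33-44 | P3 44-56 |
Completion: P0=25  P1=19  P2=11  P3=56  P4=44  P5=16  P6=33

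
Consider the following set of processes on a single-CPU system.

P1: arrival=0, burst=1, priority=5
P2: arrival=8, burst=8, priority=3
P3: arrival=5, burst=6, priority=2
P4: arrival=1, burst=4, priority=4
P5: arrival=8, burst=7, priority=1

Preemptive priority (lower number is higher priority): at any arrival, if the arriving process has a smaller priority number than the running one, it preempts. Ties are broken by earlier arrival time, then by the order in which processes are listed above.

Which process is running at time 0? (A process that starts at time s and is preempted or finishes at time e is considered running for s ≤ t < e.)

P1

Schedule: | P1 0-1 | P4 1-5 | P3 5-8 | P5 8-15 | P3 15-18 | P2 18-26 |
Completion: P1=1  P2=26  P3=18  P4=5  P5=15
Turnaround (C−A): P1=1  P2=18  P3=13  P4=4  P5=7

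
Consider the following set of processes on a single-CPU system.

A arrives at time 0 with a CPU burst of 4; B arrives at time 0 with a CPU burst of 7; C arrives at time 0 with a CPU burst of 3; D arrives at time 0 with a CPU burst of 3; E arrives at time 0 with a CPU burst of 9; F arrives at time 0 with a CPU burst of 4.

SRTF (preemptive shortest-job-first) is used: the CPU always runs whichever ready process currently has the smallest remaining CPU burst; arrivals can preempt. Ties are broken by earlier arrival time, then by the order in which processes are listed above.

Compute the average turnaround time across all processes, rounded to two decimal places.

Timeline: | C 0-3 | D 3-6 | A 6-10 | F 10-14 | B 14-21 | E 21-30 |
Completion: A=10  B=21  C=3  D=6  E=30  F=14
Turnaround times: A=10, B=21, C=3, D=6, E=30, F=14
Average turnaround = (10+21+3+6+30+14) / 6 = 84/6 = 14.00

14.00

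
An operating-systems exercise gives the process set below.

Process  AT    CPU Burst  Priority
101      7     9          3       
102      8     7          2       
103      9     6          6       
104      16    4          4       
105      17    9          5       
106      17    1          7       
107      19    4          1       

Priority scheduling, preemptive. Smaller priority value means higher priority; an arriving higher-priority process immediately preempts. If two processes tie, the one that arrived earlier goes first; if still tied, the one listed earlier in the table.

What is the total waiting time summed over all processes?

96

Gantt: | idle 0-7 | 101 7-8 | 102 8-15 | 101 15-19 | 107 19-23 | 101 23-27 | 104 27-31 | 105 31-40 | 103 40-46 | 106 46-47 |
Completion: 101=27  102=15  103=46  104=31  105=40  106=47  107=23
Turnaround (C−A): 101=20  102=7  103=37  104=15  105=23  106=30  107=4
Waiting = turnaround − burst: 101=11, 102=0, 103=31, 104=11, 105=14, 106=29, 107=0
Total waiting = 11 + 0 + 31 + 11 + 14 + 29 + 0 = 96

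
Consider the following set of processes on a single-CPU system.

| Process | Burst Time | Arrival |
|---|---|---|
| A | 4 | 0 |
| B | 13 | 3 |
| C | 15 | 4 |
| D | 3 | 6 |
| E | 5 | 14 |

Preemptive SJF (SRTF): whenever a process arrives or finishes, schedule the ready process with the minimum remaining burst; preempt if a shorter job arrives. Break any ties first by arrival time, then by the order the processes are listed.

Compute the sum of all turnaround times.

70

Timeline: | A 0-4 | B 4-6 | D 6-9 | B 9-14 | E 14-19 | B 19-25 | C 25-40 |
Completion: A=4  B=25  C=40  D=9  E=19
Turnaround = completion − arrival: A=4, B=22, C=36, D=3, E=5
Total turnaround = 4 + 22 + 36 + 3 + 5 = 70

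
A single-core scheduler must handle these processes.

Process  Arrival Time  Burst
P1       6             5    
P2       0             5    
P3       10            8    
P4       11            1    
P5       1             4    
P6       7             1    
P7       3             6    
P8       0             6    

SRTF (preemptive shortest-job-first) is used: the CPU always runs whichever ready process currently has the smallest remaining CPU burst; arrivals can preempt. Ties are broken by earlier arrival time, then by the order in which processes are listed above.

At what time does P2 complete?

5

Timeline: | P2 0-5 | P5 5-7 | P6 7-8 | P5 8-10 | P1 10-11 | P4 11-12 | P1 12-16 | P8 16-22 | P7 22-28 | P3 28-36 |
Completion: P1=16  P2=5  P3=36  P4=12  P5=10  P6=8  P7=28  P8=22
Turnaround (C−A): P1=10  P2=5  P3=26  P4=1  P5=9  P6=1  P7=25  P8=22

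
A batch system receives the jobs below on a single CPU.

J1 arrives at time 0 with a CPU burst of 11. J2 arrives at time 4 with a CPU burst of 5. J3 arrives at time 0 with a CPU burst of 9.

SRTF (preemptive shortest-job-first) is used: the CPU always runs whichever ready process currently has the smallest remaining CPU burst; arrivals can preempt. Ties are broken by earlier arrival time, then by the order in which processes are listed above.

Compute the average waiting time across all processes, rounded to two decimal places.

Schedule: | J3 0-9 | J2 9-14 | J1 14-25 |
Completion: J1=25  J2=14  J3=9
Waiting times: J1=14, J2=5, J3=0
Average waiting = (14+5+0) / 3 = 19/3 = 6.33

6.33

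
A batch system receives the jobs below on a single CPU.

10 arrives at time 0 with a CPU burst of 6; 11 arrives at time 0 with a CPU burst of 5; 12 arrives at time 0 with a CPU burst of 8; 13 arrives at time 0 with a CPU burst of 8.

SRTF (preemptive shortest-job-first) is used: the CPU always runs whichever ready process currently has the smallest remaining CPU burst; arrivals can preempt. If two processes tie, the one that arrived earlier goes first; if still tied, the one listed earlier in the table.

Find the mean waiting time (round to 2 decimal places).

8.75

Timeline: | 11 0-5 | 10 5-11 | 12 11-19 | 13 19-27 |
Completion: 10=11  11=5  12=19  13=27
Turnaround (C−A): 10=11  11=5  12=19  13=27
Waiting times: 10=5, 11=0, 12=11, 13=19
Average waiting = (5+0+11+19) / 4 = 35/4 = 8.75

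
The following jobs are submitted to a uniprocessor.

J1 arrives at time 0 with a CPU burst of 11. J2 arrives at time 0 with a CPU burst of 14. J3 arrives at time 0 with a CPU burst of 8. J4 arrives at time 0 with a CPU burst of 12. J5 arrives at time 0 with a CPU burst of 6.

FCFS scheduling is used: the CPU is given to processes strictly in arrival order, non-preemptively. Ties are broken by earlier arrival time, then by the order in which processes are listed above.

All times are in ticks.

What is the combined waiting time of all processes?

114

Schedule: | J1 0-11 | J2 11-25 | J3 25-33 | J4 33-45 | J5 45-51 |
Completion: J1=11  J2=25  J3=33  J4=45  J5=51
Waiting = turnaround − burst: J1=0, J2=11, J3=25, J4=33, J5=45
Total waiting = 0 + 11 + 25 + 33 + 45 = 114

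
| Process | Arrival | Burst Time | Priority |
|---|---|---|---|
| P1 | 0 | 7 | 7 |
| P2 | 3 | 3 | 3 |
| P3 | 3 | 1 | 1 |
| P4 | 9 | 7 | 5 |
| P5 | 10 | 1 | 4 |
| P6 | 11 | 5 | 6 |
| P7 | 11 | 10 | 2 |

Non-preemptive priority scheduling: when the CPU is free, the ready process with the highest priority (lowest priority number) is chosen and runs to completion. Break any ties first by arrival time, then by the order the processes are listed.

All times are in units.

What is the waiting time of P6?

18

Schedule: | P1 0-7 | P3 7-8 | P2 8-11 | P7 11-21 | P5 21-22 | P4 22-29 | P6 29-34 |
Completion: P1=7  P2=11  P3=8  P4=29  P5=22  P6=34  P7=21
Turnaround (C−A): P1=7  P2=8  P3=5  P4=20  P5=12  P6=23  P7=10
Waiting(P6) = turnaround − burst = 23 − 5 = 18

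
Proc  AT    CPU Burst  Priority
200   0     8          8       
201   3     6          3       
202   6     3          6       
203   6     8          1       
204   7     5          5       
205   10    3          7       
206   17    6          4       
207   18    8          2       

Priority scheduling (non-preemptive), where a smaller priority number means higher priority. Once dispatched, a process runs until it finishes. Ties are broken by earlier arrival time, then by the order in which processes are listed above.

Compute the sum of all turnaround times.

Gantt: | 200 0-8 | 203 8-16 | 201 16-22 | 207 22-30 | 206 30-36 | 204 36-41 | 202 41-44 | 205 44-47 |
Completion: 200=8  201=22  202=44  203=16  204=41  205=47  206=36  207=30
Turnaround = completion − arrival: 200=8, 201=19, 202=38, 203=10, 204=34, 205=37, 206=19, 207=12
Total turnaround = 8 + 19 + 38 + 10 + 34 + 37 + 19 + 12 = 177

177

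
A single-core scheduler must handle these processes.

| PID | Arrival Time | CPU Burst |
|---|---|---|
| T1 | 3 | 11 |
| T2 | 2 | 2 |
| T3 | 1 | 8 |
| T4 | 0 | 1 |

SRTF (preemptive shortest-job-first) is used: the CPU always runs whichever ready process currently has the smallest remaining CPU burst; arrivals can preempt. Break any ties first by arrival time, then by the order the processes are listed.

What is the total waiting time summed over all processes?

Timeline: | T4 0-1 | T3 1-2 | T2 2-4 | T3 4-11 | T1 11-22 |
Completion: T1=22  T2=4  T3=11  T4=1
Turnaround (C−A): T1=19  T2=2  T3=10  T4=1
Waiting = turnaround − burst: T1=8, T2=0, T3=2, T4=0
Total waiting = 8 + 0 + 2 + 0 = 10

10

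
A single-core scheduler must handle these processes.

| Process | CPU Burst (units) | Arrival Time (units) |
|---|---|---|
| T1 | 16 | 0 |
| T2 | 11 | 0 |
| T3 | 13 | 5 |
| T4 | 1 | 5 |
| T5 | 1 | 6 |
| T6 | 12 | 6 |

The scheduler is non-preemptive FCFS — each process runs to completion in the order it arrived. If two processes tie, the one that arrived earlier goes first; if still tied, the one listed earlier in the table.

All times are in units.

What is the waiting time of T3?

22

Schedule: | T1 0-16 | T2 16-27 | T3 27-40 | T4 40-41 | T5 41-42 | T6 42-54 |
Completion: T1=16  T2=27  T3=40  T4=41  T5=42  T6=54
Turnaround (C−A): T1=16  T2=27  T3=35  T4=36  T5=36  T6=48
Waiting(T3) = turnaround − burst = 35 − 13 = 22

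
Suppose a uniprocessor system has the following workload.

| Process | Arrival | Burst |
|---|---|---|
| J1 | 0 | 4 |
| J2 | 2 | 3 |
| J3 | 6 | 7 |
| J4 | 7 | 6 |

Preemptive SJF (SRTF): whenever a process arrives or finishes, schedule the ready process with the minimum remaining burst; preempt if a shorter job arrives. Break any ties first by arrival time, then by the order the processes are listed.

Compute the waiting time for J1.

0

Timeline: | J1 0-4 | J2 4-7 | J4 7-13 | J3 13-20 |
Completion: J1=4  J2=7  J3=20  J4=13
Turnaround (C−A): J1=4  J2=5  J3=14  J4=6
Waiting(J1) = turnaround − burst = 4 − 4 = 0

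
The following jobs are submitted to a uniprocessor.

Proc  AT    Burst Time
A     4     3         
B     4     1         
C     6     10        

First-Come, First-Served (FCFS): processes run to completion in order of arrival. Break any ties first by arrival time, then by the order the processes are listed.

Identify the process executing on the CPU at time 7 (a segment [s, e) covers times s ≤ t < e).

Timeline: | idle 0-4 | A 4-7 | B 7-8 | C 8-18 |
Completion: A=7  B=8  C=18
Turnaround (C−A): A=3  B=4  C=12

B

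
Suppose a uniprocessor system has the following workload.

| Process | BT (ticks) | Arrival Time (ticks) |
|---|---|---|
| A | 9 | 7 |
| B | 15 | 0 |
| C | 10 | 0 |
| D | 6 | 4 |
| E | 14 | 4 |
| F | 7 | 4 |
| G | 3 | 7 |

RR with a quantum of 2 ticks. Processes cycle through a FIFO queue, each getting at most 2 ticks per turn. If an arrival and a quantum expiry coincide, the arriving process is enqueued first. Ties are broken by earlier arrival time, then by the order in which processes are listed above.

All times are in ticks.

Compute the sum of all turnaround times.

325

Timeline: | B 0-2 | C 2-4 | B 4-6 | D 6-8 | E 8-10 | F 10-12 | C 12-14 | B 14-16 | A 16-18 | G 18-20 | D 20-22 | E 22-24 | F 24-26 | C 26-28 | B 28-30 | A 30-32 | G 32-33 | D 33-35 | E 35-37 | F 37-39 | C 39-41 | B 41-43 | A 43-45 | E 45-47 | F 47-48 | C 48-50 | B 50-52 | A 52-54 | E 54-56 | B 56-58 | A 58-59 | E 59-61 | B 61-62 | E 62-64 |
Completion: A=59  B=62  C=50  D=35  E=64  F=48  G=33
Turnaround = completion − arrival: A=52, B=62, C=50, D=31, E=60, F=44, G=26
Total turnaround = 52 + 62 + 50 + 31 + 60 + 44 + 26 = 325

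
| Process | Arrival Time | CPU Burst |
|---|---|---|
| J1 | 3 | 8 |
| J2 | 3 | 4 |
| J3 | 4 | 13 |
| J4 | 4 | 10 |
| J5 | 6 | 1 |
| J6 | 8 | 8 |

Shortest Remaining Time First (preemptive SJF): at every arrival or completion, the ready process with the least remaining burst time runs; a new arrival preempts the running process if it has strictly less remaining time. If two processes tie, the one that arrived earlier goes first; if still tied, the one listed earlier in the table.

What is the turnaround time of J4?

Schedule: | idle 0-3 | J2 3-7 | J5 7-8 | J1 8-16 | J6 16-24 | J4 24-34 | J3 34-47 |
Completion: J1=16  J2=7  J3=47  J4=34  J5=8  J6=24
Turnaround (C−A): J1=13  J2=4  J3=43  J4=30  J5=2  J6=16
Turnaround(J4) = completion − arrival = 34 − 4 = 30

30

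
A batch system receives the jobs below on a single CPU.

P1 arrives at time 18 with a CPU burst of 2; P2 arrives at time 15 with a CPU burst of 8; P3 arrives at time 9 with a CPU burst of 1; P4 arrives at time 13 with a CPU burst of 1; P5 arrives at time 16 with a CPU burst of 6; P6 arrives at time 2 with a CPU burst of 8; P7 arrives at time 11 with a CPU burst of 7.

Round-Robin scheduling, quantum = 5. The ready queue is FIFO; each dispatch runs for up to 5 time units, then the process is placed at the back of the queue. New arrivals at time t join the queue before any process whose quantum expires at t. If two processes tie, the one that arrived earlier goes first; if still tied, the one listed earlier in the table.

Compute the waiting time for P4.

Timeline: | idle 0-2 | P6 2-10 | P3 10-11 | P7 11-16 | P4 16-17 | P2 17-22 | P5 22-27 | P7 27-29 | P1 29-31 | P2 31-34 | P5 34-35 |
Completion: P1=31  P2=34  P3=11  P4=17  P5=35  P6=10  P7=29
Turnaround (C−A): P1=13  P2=19  P3=2  P4=4  P5=19  P6=8  P7=18
Waiting(P4) = turnaround − burst = 4 − 1 = 3

3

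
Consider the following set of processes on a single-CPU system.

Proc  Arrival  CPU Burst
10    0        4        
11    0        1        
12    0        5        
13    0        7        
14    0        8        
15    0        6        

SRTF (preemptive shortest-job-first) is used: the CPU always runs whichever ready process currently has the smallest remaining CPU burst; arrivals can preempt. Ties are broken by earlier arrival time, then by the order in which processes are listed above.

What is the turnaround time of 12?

10

Schedule: | 11 0-1 | 10 1-5 | 12 5-10 | 15 10-16 | 13 16-23 | 14 23-31 |
Completion: 10=5  11=1  12=10  13=23  14=31  15=16
Turnaround (C−A): 10=5  11=1  12=10  13=23  14=31  15=16
Turnaround(12) = completion − arrival = 10 − 0 = 10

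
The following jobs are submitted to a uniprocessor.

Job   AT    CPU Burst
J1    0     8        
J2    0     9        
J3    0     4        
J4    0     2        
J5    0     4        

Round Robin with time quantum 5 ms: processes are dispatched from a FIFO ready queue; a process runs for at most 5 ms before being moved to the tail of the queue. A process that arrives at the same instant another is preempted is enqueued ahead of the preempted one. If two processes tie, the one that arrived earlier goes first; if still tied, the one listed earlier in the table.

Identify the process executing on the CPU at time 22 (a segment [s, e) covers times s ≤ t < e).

Schedule: | J1 0-5 | J2 5-10 | J3 10-14 | J4 14-16 | J5 16-20 | J1 20-23 | J2 23-27 |
Completion: J1=23  J2=27  J3=14  J4=16  J5=20
Turnaround (C−A): J1=23  J2=27  J3=14  J4=16  J5=20

J1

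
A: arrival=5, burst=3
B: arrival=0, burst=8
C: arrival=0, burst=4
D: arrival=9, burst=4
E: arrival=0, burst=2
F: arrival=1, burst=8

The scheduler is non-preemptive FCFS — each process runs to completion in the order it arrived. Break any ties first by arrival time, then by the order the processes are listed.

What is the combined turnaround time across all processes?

95

Gantt: | B 0-8 | C 8-12 | E 12-14 | F 14-22 | A 22-25 | D 25-29 |
Completion: A=25  B=8  C=12  D=29  E=14  F=22
Turnaround (C−A): A=20  B=8  C=12  D=20  E=14  F=21
Turnaround = completion − arrival: A=20, B=8, C=12, D=20, E=14, F=21
Total turnaround = 20 + 8 + 12 + 20 + 14 + 21 = 95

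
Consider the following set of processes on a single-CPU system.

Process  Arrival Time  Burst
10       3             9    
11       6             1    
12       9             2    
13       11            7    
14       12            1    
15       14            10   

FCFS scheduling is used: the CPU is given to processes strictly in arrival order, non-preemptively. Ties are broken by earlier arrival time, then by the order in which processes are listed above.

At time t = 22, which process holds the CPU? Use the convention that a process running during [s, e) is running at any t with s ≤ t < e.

14

Schedule: | idle 0-3 | 10 3-12 | 11 12-13 | 12 13-15 | 13 15-22 | 14 22-23 | 15 23-33 |
Completion: 10=12  11=13  12=15  13=22  14=23  15=33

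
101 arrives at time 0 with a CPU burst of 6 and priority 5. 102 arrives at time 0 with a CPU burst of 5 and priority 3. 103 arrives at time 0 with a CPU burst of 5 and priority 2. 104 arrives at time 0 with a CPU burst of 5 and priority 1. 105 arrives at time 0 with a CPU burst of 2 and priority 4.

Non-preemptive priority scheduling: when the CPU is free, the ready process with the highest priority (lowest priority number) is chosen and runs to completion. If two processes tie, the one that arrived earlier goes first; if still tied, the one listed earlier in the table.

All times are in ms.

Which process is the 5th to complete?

101

Gantt: | 104 0-5 | 103 5-10 | 102 10-15 | 105 15-17 | 101 17-23 |
Completion: 101=23  102=15  103=10  104=5  105=17
Finish order: 104 → 103 → 102 → 105 → 101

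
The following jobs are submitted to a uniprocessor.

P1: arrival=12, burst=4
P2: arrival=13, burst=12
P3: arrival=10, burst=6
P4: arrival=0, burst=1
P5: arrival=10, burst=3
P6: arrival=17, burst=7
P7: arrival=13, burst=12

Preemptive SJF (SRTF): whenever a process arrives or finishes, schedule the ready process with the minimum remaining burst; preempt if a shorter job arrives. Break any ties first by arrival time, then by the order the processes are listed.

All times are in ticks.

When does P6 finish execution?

Timeline: | P4 0-1 | idle 1-10 | P5 10-13 | P1 13-17 | P3 17-23 | P6 23-30 | P2 30-42 | P7 42-54 |
Completion: P1=17  P2=42  P3=23  P4=1  P5=13  P6=30  P7=54

30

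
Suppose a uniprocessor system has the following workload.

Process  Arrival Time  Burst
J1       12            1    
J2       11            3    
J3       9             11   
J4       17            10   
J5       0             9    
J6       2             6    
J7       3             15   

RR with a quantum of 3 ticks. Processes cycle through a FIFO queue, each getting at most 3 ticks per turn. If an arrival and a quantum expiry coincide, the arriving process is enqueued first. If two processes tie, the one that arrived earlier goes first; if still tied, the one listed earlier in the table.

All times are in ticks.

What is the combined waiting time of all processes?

143

Gantt: | J5 0-3 | J6 3-6 | J7 6-9 | J5 9-12 | J6 12-15 | J3 15-18 | J7 18-21 | J2 21-24 | J1 24-25 | J5 25-28 | J4 28-31 | J3 31-34 | J7 34-37 | J4 37-40 | J3 40-43 | J7 43-46 | J4 46-49 | J3 49-51 | J7 51-54 | J4 54-55 |
Completion: J1=25  J2=24  J3=51  J4=55  J5=28  J6=15  J7=54
Turnaround (C−A): J1=13  J2=13  J3=42  J4=38  J5=28  J6=13  J7=51
Waiting = turnaround − burst: J1=12, J2=10, J3=31, J4=28, J5=19, J6=7, J7=36
Total waiting = 12 + 10 + 31 + 28 + 19 + 7 + 36 = 143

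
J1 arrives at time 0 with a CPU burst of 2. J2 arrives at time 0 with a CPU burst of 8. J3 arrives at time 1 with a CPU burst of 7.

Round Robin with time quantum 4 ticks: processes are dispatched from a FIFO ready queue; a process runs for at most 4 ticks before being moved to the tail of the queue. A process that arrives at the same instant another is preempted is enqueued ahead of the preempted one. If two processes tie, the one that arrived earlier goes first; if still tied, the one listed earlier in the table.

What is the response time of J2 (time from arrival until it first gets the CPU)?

Timeline: | J1 0-2 | J2 2-6 | J3 6-10 | J2 10-14 | J3 14-17 |
Completion: J1=2  J2=14  J3=17
Turnaround (C−A): J1=2  J2=14  J3=16
Response(J2) = first start − arrival = 2 − 0 = 2

2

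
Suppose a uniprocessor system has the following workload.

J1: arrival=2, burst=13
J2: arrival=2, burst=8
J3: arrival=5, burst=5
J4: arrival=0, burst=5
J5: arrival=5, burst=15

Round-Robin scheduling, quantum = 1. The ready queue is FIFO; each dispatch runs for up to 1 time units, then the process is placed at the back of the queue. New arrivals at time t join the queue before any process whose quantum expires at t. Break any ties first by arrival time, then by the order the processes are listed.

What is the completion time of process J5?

Schedule: | J4 0-2 | J1 2-3 | J2 3-4 | J4 4-5 | J1 5-6 | J2 6-7 | J3 7-8 | J5 8-9 | J4 9-10 | J1 10-11 | J2 11-12 | J3 12-13 | J5 13-14 | J4 14-15 | J1 15-16 | J2 16-17 | J3 17-18 | J5 18-19 | J1 19-20 | J2 20-21 | J3 21-22 | J5 22-23 | J1 23-24 | J2 24-25 | J3 25-26 | J5 26-27 | J1 27-28 | J2 28-29 | J5 29-30 | J1 30-31 | J2 31-32 | J5 32-33 | J1 33-34 | J5 34-35 | J1 35-36 | J5 36-37 | J1 37-38 | J5 38-39 | J1 39-40 | J5 40-41 | J1 41-42 | J5 42-46 |
Completion: J1=42  J2=32  J3=26  J4=15  J5=46
Turnaround (C−A): J1=40  J2=30  J3=21  J4=15  J5=41

46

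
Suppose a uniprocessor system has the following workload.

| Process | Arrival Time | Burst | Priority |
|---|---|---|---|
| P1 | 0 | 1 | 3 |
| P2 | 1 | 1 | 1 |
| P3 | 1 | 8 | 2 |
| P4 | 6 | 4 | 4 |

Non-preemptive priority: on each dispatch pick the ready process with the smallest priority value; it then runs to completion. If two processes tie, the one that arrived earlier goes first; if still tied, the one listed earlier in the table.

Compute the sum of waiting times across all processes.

Gantt: | P1 0-1 | P2 1-2 | P3 2-10 | P4 10-14 |
Completion: P1=1  P2=2  P3=10  P4=14
Turnaround (C−A): P1=1  P2=1  P3=9  P4=8
Waiting = turnaround − burst: P1=0, P2=0, P3=1, P4=4
Total waiting = 0 + 0 + 1 + 4 = 5

5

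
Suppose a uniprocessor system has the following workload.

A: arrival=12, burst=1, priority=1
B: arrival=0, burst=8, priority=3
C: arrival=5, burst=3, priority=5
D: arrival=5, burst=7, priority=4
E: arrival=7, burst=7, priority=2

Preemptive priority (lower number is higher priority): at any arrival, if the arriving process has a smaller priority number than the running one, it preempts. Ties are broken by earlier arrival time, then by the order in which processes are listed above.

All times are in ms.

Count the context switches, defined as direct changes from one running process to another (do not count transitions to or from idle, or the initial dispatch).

Gantt: | B 0-7 | E 7-12 | A 12-13 | E 13-15 | B 15-16 | D 16-23 | C 23-26 |
Completion: A=13  B=16  C=26  D=23  E=15
Turnaround (C−A): A=1  B=16  C=21  D=18  E=8

6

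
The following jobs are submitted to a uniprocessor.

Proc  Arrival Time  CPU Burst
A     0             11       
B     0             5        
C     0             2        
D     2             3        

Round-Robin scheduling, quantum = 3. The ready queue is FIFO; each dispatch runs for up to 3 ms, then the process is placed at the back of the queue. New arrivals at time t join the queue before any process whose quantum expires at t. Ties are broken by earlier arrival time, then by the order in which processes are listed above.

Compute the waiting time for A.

10

Schedule: | A 0-3 | B 3-6 | C 6-8 | D 8-11 | A 11-14 | B 14-16 | A 16-21 |
Completion: A=21  B=16  C=8  D=11
Waiting(A) = turnaround − burst = 21 − 11 = 10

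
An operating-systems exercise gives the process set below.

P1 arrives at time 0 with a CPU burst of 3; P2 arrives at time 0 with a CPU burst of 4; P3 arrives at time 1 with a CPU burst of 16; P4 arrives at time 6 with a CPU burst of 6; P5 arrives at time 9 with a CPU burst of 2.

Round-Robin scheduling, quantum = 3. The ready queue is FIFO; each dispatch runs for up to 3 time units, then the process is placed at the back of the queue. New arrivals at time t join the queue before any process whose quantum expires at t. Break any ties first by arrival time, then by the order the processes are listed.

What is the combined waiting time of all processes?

Schedule: | P1 0-3 | P2 3-6 | P3 6-9 | P4 9-12 | P2 12-13 | P5 13-15 | P3 15-18 | P4 18-21 | P3 21-31 |
Completion: P1=3  P2=13  P3=31  P4=21  P5=15
Turnaround (C−A): P1=3  P2=13  P3=30  P4=15  P5=6
Waiting = turnaround − burst: P1=0, P2=9, P3=14, P4=9, P5=4
Total waiting = 0 + 9 + 14 + 9 + 4 = 36

36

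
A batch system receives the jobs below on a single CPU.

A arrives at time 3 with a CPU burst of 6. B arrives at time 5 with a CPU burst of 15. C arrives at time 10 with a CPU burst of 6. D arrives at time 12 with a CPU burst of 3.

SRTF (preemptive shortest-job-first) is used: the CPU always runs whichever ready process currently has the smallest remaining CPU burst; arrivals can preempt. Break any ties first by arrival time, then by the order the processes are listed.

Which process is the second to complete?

Gantt: | idle 0-3 | A 3-9 | B 9-10 | C 10-12 | D 12-15 | C 15-19 | B 19-33 |
Completion: A=9  B=33  C=19  D=15
Finish order: A → D → C → B

D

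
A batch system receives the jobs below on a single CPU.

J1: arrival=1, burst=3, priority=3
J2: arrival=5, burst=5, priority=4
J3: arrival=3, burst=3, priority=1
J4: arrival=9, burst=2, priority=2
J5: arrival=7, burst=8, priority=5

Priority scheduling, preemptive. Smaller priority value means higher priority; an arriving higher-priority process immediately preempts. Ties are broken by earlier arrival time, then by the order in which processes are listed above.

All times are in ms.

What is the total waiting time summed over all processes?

Gantt: | idle 0-1 | J1 1-3 | J3 3-6 | J1 6-7 | J2 7-9 | J4 9-11 | J2 11-14 | J5 14-22 |
Completion: J1=7  J2=14  J3=6  J4=11  J5=22
Waiting = turnaround − burst: J1=3, J2=4, J3=0, J4=0, J5=7
Total waiting = 3 + 4 + 0 + 0 + 7 = 14

14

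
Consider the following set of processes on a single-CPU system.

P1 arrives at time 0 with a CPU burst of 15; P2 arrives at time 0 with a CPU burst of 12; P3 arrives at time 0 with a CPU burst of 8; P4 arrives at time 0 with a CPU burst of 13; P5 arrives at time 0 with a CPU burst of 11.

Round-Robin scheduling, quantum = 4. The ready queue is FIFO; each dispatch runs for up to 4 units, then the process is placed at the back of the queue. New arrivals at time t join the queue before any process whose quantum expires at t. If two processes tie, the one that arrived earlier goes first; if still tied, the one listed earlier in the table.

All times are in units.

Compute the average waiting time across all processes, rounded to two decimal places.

38.60

Gantt: | P1 0-4 | P2 4-8 | P3 8-12 | P4 12-16 | P5 16-20 | P1 20-24 | P2 24-28 | P3 28-32 | P4 32-36 | P5 36-40 | P1 40-44 | P2 44-48 | P4 48-52 | P5 52-55 | P1 55-58 | P4 58-59 |
Completion: P1=58  P2=48  P3=32  P4=59  P5=55
Waiting times: P1=43, P2=36, P3=24, P4=46, P5=44
Average waiting = (43+36+24+46+44) / 5 = 193/5 = 38.60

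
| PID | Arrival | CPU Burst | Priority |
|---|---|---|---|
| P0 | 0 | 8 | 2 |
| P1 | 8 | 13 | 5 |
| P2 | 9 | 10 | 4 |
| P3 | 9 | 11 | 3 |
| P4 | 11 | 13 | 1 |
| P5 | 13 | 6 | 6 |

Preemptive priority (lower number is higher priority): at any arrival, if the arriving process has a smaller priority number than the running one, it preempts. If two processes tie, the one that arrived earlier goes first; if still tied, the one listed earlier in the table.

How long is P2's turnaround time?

Schedule: | P0 0-8 | P1 8-9 | P3 9-11 | P4 11-24 | P3 24-33 | P2 33-43 | P1 43-55 | P5 55-61 |
Completion: P0=8  P1=55  P2=43  P3=33  P4=24  P5=61
Turnaround(P2) = completion − arrival = 43 − 9 = 34

34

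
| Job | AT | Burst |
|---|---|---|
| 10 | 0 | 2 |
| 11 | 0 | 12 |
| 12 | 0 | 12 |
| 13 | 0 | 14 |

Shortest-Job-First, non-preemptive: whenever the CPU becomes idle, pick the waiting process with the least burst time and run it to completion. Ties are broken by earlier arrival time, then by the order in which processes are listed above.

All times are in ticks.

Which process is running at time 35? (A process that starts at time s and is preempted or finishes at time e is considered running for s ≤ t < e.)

Schedule: | 10 0-2 | 11 2-14 | 12 14-26 | 13 26-40 |
Completion: 10=2  11=14  12=26  13=40

13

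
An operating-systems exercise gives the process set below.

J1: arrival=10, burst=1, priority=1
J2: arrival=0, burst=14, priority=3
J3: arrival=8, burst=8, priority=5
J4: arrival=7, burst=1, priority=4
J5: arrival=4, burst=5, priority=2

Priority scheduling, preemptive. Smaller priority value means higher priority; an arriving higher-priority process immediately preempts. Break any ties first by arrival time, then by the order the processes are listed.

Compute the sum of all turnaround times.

61

Schedule: | J2 0-4 | J5 4-9 | J2 9-10 | J1 10-11 | J2 11-20 | J4 20-21 | J3 21-29 |
Completion: J1=11  J2=20  J3=29  J4=21  J5=9
Turnaround (C−A): J1=1  J2=20  J3=21  J4=14  J5=5
Turnaround = completion − arrival: J1=1, J2=20, J3=21, J4=14, J5=5
Total turnaround = 1 + 20 + 21 + 14 + 5 = 61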